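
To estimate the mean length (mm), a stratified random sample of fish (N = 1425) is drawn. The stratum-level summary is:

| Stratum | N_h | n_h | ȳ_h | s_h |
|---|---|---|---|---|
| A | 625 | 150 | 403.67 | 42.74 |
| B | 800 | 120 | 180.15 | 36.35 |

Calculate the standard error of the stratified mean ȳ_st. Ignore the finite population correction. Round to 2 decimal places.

V̂(ȳ_st) = Σ W_h² s_h²/n_h, with W_h = N_h/N and N = 1425:
  stratum A: (625/1425)²·42.74²/150 = 2.34265
  stratum B: (800/1425)²·36.35²/120 = 3.47039
V̂(ȳ_st) = 5.81304
SE(ȳ_st) = √5.81304 = 2.41102

SE(ȳ_st) ≈ 2.41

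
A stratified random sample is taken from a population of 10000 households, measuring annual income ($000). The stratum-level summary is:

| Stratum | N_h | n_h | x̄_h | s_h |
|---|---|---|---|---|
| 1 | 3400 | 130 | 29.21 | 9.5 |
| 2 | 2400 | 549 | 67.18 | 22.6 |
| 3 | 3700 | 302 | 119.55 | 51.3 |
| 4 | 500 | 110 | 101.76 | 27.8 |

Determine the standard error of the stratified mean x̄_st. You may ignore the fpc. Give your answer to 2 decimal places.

V̂(x̄_st) = Σ W_h² s_h²/n_h, with W_h = N_h/N and N = 10000:
  stratum 1: (3400/10000)²·9.5²/130 = 0.0802531
  stratum 2: (2400/10000)²·22.6²/549 = 0.0535879
  stratum 3: (3700/10000)²·51.3²/302 = 1.19297
  stratum 4: (500/10000)²·27.8²/110 = 0.0175645
V̂(x̄_st) = 1.34438
SE(x̄_st) = √1.34438 = 1.15947

SE(x̄_st) ≈ 1.16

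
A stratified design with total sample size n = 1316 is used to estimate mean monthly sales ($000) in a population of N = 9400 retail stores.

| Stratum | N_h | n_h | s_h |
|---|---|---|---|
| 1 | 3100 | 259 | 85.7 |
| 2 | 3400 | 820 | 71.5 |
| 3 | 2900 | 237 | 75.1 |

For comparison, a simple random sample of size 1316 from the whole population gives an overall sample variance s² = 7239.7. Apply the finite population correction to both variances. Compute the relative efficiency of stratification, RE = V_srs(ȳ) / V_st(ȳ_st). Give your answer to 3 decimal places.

V̂(ȳ_st) = Σ W_h² (1 − n_h/N_h) s_h²/n_h, with W_h = N_h/N and N = 9400:
  stratum 1: (3100/9400)²·(1 − 259/3100)·85.7²/259 = 2.82644
  stratum 2: (3400/9400)²·(1 − 820/3400)·71.5²/820 = 0.618929
  stratum 3: (2900/9400)²·(1 − 237/2900)·75.1²/237 = 2.07991
V_st = 5.52528
V_srs = (1 − 1316/9400)·7239.7/1316 = 4.73111
Relative efficiency = V_srs / V_st = 4.73111/5.52528 = 0.8563

RE ≈ 0.856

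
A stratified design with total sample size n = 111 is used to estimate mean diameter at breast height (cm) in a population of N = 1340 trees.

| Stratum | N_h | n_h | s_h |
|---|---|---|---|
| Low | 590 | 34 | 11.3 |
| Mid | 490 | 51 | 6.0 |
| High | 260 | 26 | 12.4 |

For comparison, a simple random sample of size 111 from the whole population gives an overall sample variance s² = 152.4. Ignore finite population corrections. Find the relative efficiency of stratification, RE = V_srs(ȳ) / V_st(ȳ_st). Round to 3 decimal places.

V̂(ȳ_st) = Σ W_h² s_h²/n_h, with W_h = N_h/N and N = 1340:
  stratum Low: (590/1340)²·11.3²/34 = 0.728069
  stratum Mid: (490/1340)²·6.0²/51 = 0.0943876
  stratum High: (260/1340)²·12.4²/26 = 0.222642
V_st = 1.0451
V_srs = s²/n = 152.4/111 = 1.37297
Relative efficiency = V_srs / V_st = 1.37297/1.0451 = 1.3137

RE ≈ 1.314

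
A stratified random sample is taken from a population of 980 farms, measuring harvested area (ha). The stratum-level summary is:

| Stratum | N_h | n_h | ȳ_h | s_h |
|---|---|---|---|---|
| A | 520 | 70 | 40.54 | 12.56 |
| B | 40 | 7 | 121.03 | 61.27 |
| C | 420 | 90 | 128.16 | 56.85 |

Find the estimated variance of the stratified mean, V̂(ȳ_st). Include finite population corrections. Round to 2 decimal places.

V̂(ȳ_st) ≈ 6.47

V̂(ȳ_st) = Σ W_h² (1 − n_h/N_h) s_h²/n_h, with W_h = N_h/N and N = 980:
  stratum A: (520/980)²·(1 − 70/520)·12.56²/70 = 0.549092
  stratum B: (40/980)²·(1 − 7/40)·61.27²/7 = 0.737088
  stratum C: (420/980)²·(1 − 90/420)·56.85²/90 = 5.18238
V̂(ȳ_st) = 6.46856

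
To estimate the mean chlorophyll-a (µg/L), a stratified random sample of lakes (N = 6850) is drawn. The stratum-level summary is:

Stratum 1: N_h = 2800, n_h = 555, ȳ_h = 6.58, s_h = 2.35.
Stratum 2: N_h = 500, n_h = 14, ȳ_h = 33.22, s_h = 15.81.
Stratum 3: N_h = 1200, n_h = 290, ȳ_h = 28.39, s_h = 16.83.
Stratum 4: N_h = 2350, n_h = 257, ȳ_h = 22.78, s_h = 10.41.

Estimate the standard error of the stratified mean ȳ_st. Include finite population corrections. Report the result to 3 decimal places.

SE(ȳ_st) ≈ 0.401

V̂(ȳ_st) = Σ W_h² (1 − n_h/N_h) s_h²/n_h, with W_h = N_h/N and N = 6850:
  stratum 1: (2800/6850)²·(1 − 555/2800)·2.35²/555 = 0.00133302
  stratum 2: (500/6850)²·(1 − 14/500)·15.81²/14 = 0.0924615
  stratum 3: (1200/6850)²·(1 − 290/1200)·16.83²/290 = 0.0227306
  stratum 4: (2350/6850)²·(1 − 257/2350)·10.41²/257 = 0.0442002
V̂(ȳ_st) = 0.160725
SE(ȳ_st) = √0.160725 = 0.400906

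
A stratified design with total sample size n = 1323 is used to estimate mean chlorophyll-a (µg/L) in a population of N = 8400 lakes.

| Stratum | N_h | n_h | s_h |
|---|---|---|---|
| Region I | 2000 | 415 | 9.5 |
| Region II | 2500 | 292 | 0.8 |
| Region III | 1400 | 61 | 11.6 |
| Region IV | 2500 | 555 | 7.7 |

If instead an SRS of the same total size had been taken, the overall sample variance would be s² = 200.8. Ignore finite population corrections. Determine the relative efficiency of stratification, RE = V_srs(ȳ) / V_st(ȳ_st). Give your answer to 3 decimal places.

V̂(ȳ_st) = Σ W_h² s_h²/n_h, with W_h = N_h/N and N = 8400:
  stratum Region I: (2000/8400)²·9.5²/415 = 0.0123282
  stratum Region II: (2500/8400)²·0.8²/292 = 0.000194142
  stratum Region III: (1400/8400)²·11.6²/61 = 0.061275
  stratum Region IV: (2500/8400)²·7.7²/555 = 0.00946259
V_st = 0.08326
V_srs = s²/n = 200.8/1323 = 0.151776
Relative efficiency = V_srs / V_st = 0.151776/0.08326 = 1.8229

RE ≈ 1.823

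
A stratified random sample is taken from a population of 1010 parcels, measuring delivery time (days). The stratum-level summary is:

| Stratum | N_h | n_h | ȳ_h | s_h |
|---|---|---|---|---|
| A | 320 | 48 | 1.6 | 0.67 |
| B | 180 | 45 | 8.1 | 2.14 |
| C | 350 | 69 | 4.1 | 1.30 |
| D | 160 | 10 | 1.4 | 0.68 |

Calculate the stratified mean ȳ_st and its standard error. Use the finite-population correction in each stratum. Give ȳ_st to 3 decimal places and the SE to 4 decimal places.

ȳ_st = Σ W_h ȳ_h = (320·1.6 + 180·8.1 + 350·4.1 + 160·1.4)/1010 = 3.59307
V̂(ȳ_st) = Σ W_h² (1 − n_h/N_h) s_h²/n_h, with W_h = N_h/N and N = 1010:
  stratum A: (320/1010)²·(1 − 48/320)·0.67²/48 = 0.000797966
  stratum B: (180/1010)²·(1 − 45/180)·2.14²/45 = 0.00242426
  stratum C: (350/1010)²·(1 − 69/350)·1.30²/69 = 0.0023614
  stratum D: (160/1010)²·(1 − 10/160)·0.68²/10 = 0.00108789
V̂(ȳ_st) = 0.00667151
SE(ȳ_st) = √0.00667151 = 0.0816793

ȳ_st ≈ 3.593, SE ≈ 0.0817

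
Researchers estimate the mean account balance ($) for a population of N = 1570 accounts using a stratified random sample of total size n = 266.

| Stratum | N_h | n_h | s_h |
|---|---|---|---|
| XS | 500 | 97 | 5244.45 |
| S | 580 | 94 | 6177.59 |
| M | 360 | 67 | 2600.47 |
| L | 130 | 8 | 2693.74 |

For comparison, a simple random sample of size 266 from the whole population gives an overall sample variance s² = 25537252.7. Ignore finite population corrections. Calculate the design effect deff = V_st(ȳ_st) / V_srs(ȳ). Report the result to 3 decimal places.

deff ≈ 0.997

V̂(ȳ_st) = Σ W_h² s_h²/n_h, with W_h = N_h/N and N = 1570:
  stratum XS: (500/1570)²·5244.45²/97 = 28758.7
  stratum S: (580/1570)²·6177.59²/94 = 55407.3
  stratum M: (360/1570)²·2600.47²/67 = 5306.82
  stratum L: (130/1570)²·2693.74²/8 = 6218.83
V_st = 95691.6
V_srs = s²/n = 25537252.7/266 = 96004.7
deff = V_st / V_srs = 95691.6/96004.7 = 0.9967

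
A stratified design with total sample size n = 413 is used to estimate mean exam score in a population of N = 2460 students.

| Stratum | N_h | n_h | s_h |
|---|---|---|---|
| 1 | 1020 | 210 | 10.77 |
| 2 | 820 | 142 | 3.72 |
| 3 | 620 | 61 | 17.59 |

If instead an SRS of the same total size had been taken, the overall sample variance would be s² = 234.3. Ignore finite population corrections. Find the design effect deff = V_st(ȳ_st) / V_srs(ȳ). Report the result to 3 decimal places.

deff ≈ 0.754

V̂(ȳ_st) = Σ W_h² s_h²/n_h, with W_h = N_h/N and N = 2460:
  stratum 1: (1020/2460)²·10.77²/210 = 0.0949603
  stratum 2: (820/2460)²·3.72²/142 = 0.0108282
  stratum 3: (620/2460)²·17.59²/61 = 0.322192
V_st = 0.427981
V_srs = s²/n = 234.3/413 = 0.567312
deff = V_st / V_srs = 0.427981/0.567312 = 0.7544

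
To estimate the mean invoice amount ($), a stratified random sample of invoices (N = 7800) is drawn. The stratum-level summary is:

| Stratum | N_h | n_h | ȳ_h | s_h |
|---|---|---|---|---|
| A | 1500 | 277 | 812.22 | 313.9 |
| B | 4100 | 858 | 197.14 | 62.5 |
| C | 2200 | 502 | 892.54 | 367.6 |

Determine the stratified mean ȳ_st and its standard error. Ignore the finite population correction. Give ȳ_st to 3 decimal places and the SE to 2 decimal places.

ȳ_st ≈ 511.563, SE ≈ 5.99

ȳ_st = Σ W_h ȳ_h = (1500·812.22 + 4100·197.14 + 2200·892.54)/7800 = 511.56308
V̂(ȳ_st) = Σ W_h² s_h²/n_h, with W_h = N_h/N and N = 7800:
  stratum A: (1500/7800)²·313.9²/277 = 13.1552
  stratum B: (4100/7800)²·62.5²/858 = 1.25791
  stratum C: (2200/7800)²·367.6²/502 = 21.4143
V̂(ȳ_st) = 35.8274
SE(ȳ_st) = √35.8274 = 5.9856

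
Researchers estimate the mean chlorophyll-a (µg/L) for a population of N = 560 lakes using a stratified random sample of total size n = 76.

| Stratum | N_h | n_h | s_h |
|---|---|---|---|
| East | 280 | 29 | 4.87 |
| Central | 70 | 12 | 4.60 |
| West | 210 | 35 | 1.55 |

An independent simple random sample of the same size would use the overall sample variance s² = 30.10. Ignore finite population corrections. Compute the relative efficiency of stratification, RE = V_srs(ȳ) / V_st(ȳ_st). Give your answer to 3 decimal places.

RE ≈ 1.639

V̂(ȳ_st) = Σ W_h² s_h²/n_h, with W_h = N_h/N and N = 560:
  stratum East: (280/560)²·4.87²/29 = 0.204456
  stratum Central: (70/560)²·4.60²/12 = 0.0275521
  stratum West: (210/560)²·1.55²/35 = 0.0096529
V_st = 0.241661
V_srs = s²/n = 30.10/76 = 0.396053
Relative efficiency = V_srs / V_st = 0.396053/0.241661 = 1.6389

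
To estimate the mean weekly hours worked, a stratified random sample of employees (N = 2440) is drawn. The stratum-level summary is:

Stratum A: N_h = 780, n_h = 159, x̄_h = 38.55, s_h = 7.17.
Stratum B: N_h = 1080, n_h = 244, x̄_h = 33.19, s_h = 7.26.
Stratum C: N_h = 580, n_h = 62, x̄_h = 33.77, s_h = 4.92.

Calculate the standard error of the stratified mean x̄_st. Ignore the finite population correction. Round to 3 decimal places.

SE(x̄_st) ≈ 0.312

V̂(x̄_st) = Σ W_h² s_h²/n_h, with W_h = N_h/N and N = 2440:
  stratum A: (780/2440)²·7.17²/159 = 0.0330408
  stratum B: (1080/2440)²·7.26²/244 = 0.0423205
  stratum C: (580/2440)²·4.92²/62 = 0.0220605
V̂(x̄_st) = 0.0974218
SE(x̄_st) = √0.0974218 = 0.312125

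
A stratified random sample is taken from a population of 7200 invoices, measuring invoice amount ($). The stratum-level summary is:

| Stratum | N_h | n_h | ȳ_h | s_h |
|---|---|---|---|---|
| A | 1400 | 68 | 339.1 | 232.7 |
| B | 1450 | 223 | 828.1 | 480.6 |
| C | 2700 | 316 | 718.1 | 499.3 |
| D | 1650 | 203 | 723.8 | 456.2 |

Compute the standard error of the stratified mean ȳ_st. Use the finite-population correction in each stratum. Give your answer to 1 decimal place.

SE(ȳ_st) ≈ 14.5

V̂(ȳ_st) = Σ W_h² (1 − n_h/N_h) s_h²/n_h, with W_h = N_h/N and N = 7200:
  stratum A: (1400/7200)²·(1 − 68/1400)·232.7²/68 = 28.6452
  stratum B: (1450/7200)²·(1 − 223/1450)·480.6²/223 = 35.5476
  stratum C: (2700/7200)²·(1 − 316/2700)·499.3²/316 = 97.9583
  stratum D: (1650/7200)²·(1 − 203/1650)·456.2²/203 = 47.2174
V̂(ȳ_st) = 209.368
SE(ȳ_st) = √209.368 = 14.4696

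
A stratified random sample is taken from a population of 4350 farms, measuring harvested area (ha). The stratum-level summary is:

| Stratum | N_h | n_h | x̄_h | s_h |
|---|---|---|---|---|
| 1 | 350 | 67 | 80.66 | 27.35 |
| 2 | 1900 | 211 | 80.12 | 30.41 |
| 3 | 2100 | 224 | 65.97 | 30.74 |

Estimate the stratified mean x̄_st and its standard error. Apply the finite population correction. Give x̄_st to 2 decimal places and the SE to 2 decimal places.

x̄_st = Σ W_h x̄_h = (350·80.66 + 1900·80.12 + 2100·65.97)/4350 = 73.33241
V̂(x̄_st) = Σ W_h² (1 − n_h/N_h) s_h²/n_h, with W_h = N_h/N and N = 4350:
  stratum 1: (350/4350)²·(1 − 67/350)·27.35²/67 = 0.0584408
  stratum 2: (1900/4350)²·(1 − 211/1900)·30.41²/211 = 0.743285
  stratum 3: (2100/4350)²·(1 − 224/2100)·30.74²/224 = 0.878281
V̂(x̄_st) = 1.68001
SE(x̄_st) = √1.68001 = 1.29615

x̄_st ≈ 73.33, SE ≈ 1.30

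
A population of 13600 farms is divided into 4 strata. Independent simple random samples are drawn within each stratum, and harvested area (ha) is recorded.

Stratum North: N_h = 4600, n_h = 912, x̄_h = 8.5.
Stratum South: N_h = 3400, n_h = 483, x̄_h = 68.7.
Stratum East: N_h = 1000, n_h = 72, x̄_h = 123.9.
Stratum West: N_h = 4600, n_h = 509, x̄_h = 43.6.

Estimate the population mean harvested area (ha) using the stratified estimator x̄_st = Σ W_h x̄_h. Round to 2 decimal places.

x̄_st ≈ 43.91

N = Σ N_h = 13600. Stratum weights W_h = N_h/N.
x̄_st = (4600·8.5 + 3400·68.7 + 1000·123.9 + 4600·43.6) / 13600 = 43.9074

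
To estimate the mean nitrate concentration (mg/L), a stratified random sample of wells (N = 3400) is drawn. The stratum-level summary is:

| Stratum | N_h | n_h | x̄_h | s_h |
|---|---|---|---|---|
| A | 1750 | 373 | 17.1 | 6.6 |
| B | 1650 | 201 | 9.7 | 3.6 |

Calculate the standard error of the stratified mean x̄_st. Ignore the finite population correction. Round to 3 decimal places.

SE(x̄_st) ≈ 0.215

V̂(x̄_st) = Σ W_h² s_h²/n_h, with W_h = N_h/N and N = 3400:
  stratum A: (1750/3400)²·6.6²/373 = 0.0309384
  stratum B: (1650/3400)²·3.6²/201 = 0.0151851
V̂(x̄_st) = 0.0461235
SE(x̄_st) = √0.0461235 = 0.214764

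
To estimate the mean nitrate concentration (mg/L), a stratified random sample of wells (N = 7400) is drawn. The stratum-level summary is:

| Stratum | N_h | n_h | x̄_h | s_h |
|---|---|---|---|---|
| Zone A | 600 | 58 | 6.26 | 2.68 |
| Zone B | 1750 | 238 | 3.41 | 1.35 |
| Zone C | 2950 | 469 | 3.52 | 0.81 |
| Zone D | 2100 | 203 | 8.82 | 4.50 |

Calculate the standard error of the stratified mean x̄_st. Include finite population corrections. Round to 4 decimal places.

V̂(x̄_st) = Σ W_h² (1 − n_h/N_h) s_h²/n_h, with W_h = N_h/N and N = 7400:
  stratum Zone A: (600/7400)²·(1 − 58/600)·2.68²/58 = 0.000735409
  stratum Zone B: (1750/7400)²·(1 − 238/1750)·1.35²/238 = 0.000370013
  stratum Zone C: (2950/7400)²·(1 − 469/2950)·0.81²/469 = 0.000186975
  stratum Zone D: (2100/7400)²·(1 − 203/2100)·4.50²/203 = 0.00725692
V̂(x̄_st) = 0.00854931
SE(x̄_st) = √0.00854931 = 0.0924625

SE(x̄_st) ≈ 0.0925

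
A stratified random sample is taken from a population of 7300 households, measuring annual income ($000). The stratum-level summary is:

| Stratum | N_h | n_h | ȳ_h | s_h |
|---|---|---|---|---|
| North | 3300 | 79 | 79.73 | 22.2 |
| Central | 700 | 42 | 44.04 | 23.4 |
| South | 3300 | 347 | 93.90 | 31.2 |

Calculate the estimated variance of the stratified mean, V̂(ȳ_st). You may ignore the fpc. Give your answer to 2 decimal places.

V̂(ȳ_st) = Σ W_h² s_h²/n_h, with W_h = N_h/N and N = 7300:
  stratum North: (3300/7300)²·22.2²/79 = 1.27486
  stratum Central: (700/7300)²·23.4²/42 = 0.119876
  stratum South: (3300/7300)²·31.2²/347 = 0.573274
V̂(ȳ_st) = 1.96801

V̂(ȳ_st) ≈ 1.97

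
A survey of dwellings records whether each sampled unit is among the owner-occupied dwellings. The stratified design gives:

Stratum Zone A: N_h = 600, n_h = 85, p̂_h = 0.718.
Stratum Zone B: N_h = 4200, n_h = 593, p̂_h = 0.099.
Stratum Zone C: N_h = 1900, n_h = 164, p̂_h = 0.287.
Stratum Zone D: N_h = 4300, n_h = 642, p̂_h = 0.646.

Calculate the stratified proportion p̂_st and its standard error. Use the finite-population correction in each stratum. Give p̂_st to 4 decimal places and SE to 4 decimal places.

N = 11000; stratum weights W_h = N_h/N.
p̂_st = Σ W_h p̂_h = (600·0.718 + 4200·0.099 + 1900·0.287 + 4300·0.646)/11000 = 0.37906
V̂(p̂_st) = Σ W_h² (1 − n_h/N_h) p̂_h(1−p̂_h)/(n_h−1):
  stratum Zone A: (600/11000)²·(1 − 85/600)·0.718·0.282/84 = 6.15556e-06
  stratum Zone B: (4200/11000)²·(1 − 593/4200)·0.099·0.901/592 = 1.88646e-05
  stratum Zone C: (1900/11000)²·(1 − 164/1900)·0.287·0.713/163 = 3.42217e-05
  stratum Zone D: (4300/11000)²·(1 − 642/4300)·0.646·0.354/641 = 4.63772e-05
V̂(p̂_st) = 0.000105619; SE = √V̂ = 0.0102771

p̂_st ≈ 0.3791, SE ≈ 0.0103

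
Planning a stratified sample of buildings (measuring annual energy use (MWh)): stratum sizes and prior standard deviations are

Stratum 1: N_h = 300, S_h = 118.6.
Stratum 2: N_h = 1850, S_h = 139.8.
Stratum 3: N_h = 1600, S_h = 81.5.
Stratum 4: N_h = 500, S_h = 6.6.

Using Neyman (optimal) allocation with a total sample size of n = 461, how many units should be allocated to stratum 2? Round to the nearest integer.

279

Neyman allocation: n_h = n · N_h S_h / Σ N_i S_i, with n = 461.
  stratum 1: N_h·S_h = 300·118.6 = 35580.00
  stratum 2: N_h·S_h = 1850·139.8 = 258630.00
  stratum 3: N_h·S_h = 1600·81.5 = 130400.00
  stratum 4: N_h·S_h = 500·6.6 = 3300.00
Σ N_h S_h = 427910.00
n for stratum 2 = 461·258630.00/427910.00 = 278.630 → 279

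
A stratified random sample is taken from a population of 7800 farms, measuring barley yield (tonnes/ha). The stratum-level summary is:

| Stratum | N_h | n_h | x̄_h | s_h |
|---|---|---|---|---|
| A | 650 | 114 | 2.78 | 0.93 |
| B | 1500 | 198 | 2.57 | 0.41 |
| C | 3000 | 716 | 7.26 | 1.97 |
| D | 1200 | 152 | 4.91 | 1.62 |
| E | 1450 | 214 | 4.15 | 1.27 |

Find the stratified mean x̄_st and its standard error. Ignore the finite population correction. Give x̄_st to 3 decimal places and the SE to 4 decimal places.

x̄_st = Σ W_h x̄_h = (650·2.78 + 1500·2.57 + 3000·7.26 + 1200·4.91 + 1450·4.15)/7800 = 5.04506
V̂(x̄_st) = Σ W_h² s_h²/n_h, with W_h = N_h/N and N = 7800:
  stratum A: (650/7800)²·0.93²/114 = 5.26864e-05
  stratum B: (1500/7800)²·0.41²/198 = 3.13976e-05
  stratum C: (3000/7800)²·1.97²/716 = 0.000801812
  stratum D: (1200/7800)²·1.62²/152 = 0.000408658
  stratum E: (1450/7800)²·1.27²/214 = 0.00026046
V̂(x̄_st) = 0.00155501
SE(x̄_st) = √0.00155501 = 0.0394337

x̄_st ≈ 5.045, SE ≈ 0.0394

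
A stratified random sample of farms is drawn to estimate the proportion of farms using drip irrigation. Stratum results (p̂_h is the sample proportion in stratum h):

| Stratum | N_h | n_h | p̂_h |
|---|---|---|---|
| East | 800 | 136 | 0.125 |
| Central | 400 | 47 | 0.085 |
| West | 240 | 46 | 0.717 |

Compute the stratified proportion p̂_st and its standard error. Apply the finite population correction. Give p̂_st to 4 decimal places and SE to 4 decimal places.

N = 1440; stratum weights W_h = N_h/N.
p̂_st = Σ W_h p̂_h = (800·0.125 + 400·0.085 + 240·0.717)/1440 = 0.21256
V̂(p̂_st) = Σ W_h² (1 − n_h/N_h) p̂_h(1−p̂_h)/(n_h−1):
  stratum East: (800/1440)²·(1 − 136/800)·0.125·0.875/135 = 0.000207547
  stratum Central: (400/1440)²·(1 − 47/400)·0.085·0.915/46 = 0.000115131
  stratum West: (240/1440)²·(1 − 46/240)·0.717·0.283/45 = 0.000101247
V̂(p̂_st) = 0.000423925; SE = √V̂ = 0.0205894

p̂_st ≈ 0.2126, SE ≈ 0.0206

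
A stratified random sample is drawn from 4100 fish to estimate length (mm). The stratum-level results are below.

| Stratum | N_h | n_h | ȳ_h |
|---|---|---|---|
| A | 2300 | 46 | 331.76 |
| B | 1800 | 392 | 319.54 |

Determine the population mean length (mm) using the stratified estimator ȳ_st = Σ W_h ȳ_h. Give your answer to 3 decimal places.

N = Σ N_h = 4100. Stratum weights W_h = N_h/N.
ȳ_st = (2300·331.76 + 1800·319.54) / 4100 = 326.39512

ȳ_st ≈ 326.395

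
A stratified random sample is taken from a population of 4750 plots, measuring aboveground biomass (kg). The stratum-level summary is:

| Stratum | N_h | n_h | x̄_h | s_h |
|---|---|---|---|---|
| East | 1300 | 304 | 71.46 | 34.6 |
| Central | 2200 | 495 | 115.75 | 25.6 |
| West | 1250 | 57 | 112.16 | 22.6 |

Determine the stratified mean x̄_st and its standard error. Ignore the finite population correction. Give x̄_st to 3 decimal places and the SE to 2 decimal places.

x̄_st = Σ W_h x̄_h = (1300·71.46 + 2200·115.75 + 1250·112.16)/4750 = 102.68379
V̂(x̄_st) = Σ W_h² s_h²/n_h, with W_h = N_h/N and N = 4750:
  stratum East: (1300/4750)²·34.6²/304 = 0.29497
  stratum Central: (2200/4750)²·25.6²/495 = 0.28401
  stratum West: (1250/4750)²·22.6²/57 = 0.620547
V̂(x̄_st) = 1.19953
SE(x̄_st) = √1.19953 = 1.09523

x̄_st ≈ 102.684, SE ≈ 1.10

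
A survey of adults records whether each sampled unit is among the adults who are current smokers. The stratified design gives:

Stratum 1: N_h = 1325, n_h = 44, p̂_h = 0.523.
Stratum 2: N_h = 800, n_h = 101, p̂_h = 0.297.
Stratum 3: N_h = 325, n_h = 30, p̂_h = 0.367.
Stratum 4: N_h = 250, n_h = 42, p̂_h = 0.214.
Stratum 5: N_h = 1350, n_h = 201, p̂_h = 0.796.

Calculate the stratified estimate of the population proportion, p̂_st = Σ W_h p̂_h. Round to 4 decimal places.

p̂_st ≈ 0.5378

N = 4050; stratum weights W_h = N_h/N.
p̂_st = Σ W_h p̂_h = (1325·0.523 + 800·0.297 + 325·0.367 + 250·0.214 + 1350·0.796)/4050 = 0.53777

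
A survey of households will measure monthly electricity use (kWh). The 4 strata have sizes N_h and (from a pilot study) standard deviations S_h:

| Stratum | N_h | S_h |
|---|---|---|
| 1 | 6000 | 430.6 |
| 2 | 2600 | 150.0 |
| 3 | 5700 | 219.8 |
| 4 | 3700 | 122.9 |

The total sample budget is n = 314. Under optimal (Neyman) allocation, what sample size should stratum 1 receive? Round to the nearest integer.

173

Neyman allocation: n_h = n · N_h S_h / Σ N_i S_i, with n = 314.
  stratum 1: N_h·S_h = 6000·430.6 = 2583600.00
  stratum 2: N_h·S_h = 2600·150.0 = 390000.00
  stratum 3: N_h·S_h = 5700·219.8 = 1252860.00
  stratum 4: N_h·S_h = 3700·122.9 = 454730.00
Σ N_h S_h = 4681190.00
n for stratum 1 = 314·2583600.00/4681190.00 = 173.300 → 173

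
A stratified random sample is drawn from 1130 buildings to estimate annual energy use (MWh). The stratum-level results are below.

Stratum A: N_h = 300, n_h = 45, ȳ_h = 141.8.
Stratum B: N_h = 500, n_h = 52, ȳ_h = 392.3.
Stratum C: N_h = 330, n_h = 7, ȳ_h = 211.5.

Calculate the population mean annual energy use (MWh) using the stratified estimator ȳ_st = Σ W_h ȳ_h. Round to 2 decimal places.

N = Σ N_h = 1130. Stratum weights W_h = N_h/N.
ȳ_st = (300·141.8 + 500·392.3 + 330·211.5) / 1130 = 272.9956

ȳ_st ≈ 273.00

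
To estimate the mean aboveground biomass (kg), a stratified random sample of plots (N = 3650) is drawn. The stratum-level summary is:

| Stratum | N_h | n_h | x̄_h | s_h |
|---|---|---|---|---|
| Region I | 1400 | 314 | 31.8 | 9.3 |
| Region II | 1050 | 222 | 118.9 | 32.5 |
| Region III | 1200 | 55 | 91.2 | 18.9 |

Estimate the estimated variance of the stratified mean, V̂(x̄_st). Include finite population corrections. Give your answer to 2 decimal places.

V̂(x̄_st) ≈ 1.01

V̂(x̄_st) = Σ W_h² (1 − n_h/N_h) s_h²/n_h, with W_h = N_h/N and N = 3650:
  stratum Region I: (1400/3650)²·(1 − 314/1400)·9.3²/314 = 0.0314346
  stratum Region II: (1050/3650)²·(1 − 222/1050)·32.5²/222 = 0.31049
  stratum Region III: (1200/3650)²·(1 − 55/1200)·18.9²/55 = 0.669826
V̂(x̄_st) = 1.01175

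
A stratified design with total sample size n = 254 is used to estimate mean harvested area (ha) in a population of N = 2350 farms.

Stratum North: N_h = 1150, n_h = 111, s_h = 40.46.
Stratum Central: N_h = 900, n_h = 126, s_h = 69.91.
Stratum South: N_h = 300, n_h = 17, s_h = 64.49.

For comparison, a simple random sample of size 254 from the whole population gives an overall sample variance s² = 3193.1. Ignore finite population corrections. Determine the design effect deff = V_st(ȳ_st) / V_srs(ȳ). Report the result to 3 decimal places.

V̂(ȳ_st) = Σ W_h² s_h²/n_h, with W_h = N_h/N and N = 2350:
  stratum North: (1150/2350)²·40.46²/111 = 3.53174
  stratum Central: (900/2350)²·69.91²/126 = 5.68928
  stratum South: (300/2350)²·64.49²/17 = 3.98697
V_st = 13.208
V_srs = s²/n = 3193.1/254 = 12.5713
deff = V_st / V_srs = 13.208/12.5713 = 1.0506

deff ≈ 1.051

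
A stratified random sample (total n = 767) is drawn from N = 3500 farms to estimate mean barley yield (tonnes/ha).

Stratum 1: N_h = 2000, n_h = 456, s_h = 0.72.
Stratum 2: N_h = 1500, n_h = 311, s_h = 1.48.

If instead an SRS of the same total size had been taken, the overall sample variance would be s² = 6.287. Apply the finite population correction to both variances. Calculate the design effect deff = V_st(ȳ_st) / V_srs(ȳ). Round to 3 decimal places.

deff ≈ 0.205

V̂(ȳ_st) = Σ W_h² (1 − n_h/N_h) s_h²/n_h, with W_h = N_h/N and N = 3500:
  stratum 1: (2000/3500)²·(1 − 456/2000)·0.72²/456 = 0.000286577
  stratum 2: (1500/3500)²·(1 − 311/1500)·1.48²/311 = 0.00102542
V_st = 0.00131199
V_srs = (1 − 767/3500)·6.287/767 = 0.00640059
deff = V_st / V_srs = 0.00131199/0.00640059 = 0.2050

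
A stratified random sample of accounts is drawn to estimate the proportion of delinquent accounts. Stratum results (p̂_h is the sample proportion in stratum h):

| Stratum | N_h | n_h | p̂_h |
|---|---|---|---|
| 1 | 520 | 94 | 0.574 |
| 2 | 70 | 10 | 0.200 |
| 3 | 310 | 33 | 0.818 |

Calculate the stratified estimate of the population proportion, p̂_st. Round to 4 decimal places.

N = 900; stratum weights W_h = N_h/N.
p̂_st = Σ W_h p̂_h = (520·0.574 + 70·0.200 + 310·0.818)/900 = 0.62896

p̂_st ≈ 0.6290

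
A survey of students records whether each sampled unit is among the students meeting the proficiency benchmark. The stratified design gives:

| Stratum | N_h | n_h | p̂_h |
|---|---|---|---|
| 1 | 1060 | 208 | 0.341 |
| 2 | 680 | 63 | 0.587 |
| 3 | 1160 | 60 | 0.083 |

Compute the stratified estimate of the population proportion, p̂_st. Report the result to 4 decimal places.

N = 2900; stratum weights W_h = N_h/N.
p̂_st = Σ W_h p̂_h = (1060·0.341 + 680·0.587 + 1160·0.083)/2900 = 0.29548

p̂_st ≈ 0.2955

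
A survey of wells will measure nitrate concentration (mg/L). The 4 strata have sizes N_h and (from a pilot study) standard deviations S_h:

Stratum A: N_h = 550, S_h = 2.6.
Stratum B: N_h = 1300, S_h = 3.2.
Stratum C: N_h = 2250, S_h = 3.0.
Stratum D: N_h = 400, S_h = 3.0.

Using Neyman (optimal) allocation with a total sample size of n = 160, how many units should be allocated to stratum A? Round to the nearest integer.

17

Neyman allocation: n_h = n · N_h S_h / Σ N_i S_i, with n = 160.
  stratum A: N_h·S_h = 550·2.6 = 1430.00
  stratum B: N_h·S_h = 1300·3.2 = 4160.00
  stratum C: N_h·S_h = 2250·3.0 = 6750.00
  stratum D: N_h·S_h = 400·3.0 = 1200.00
Σ N_h S_h = 13540.00
n for stratum A = 160·1430.00/13540.00 = 16.898 → 17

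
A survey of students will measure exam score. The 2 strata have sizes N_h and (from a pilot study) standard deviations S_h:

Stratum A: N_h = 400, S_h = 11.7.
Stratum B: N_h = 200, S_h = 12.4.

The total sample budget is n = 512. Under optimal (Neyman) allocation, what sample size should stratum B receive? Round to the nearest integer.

177

Neyman allocation: n_h = n · N_h S_h / Σ N_i S_i, with n = 512.
  stratum A: N_h·S_h = 400·11.7 = 4680.00
  stratum B: N_h·S_h = 200·12.4 = 2480.00
Σ N_h S_h = 7160.00
n for stratum B = 512·2480.00/7160.00 = 177.341 → 177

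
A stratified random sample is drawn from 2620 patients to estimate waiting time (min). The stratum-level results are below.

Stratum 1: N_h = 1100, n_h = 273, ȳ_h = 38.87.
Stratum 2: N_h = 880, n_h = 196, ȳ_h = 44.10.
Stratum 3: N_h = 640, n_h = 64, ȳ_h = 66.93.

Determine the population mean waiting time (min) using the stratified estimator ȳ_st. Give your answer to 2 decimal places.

ȳ_st ≈ 47.48

N = Σ N_h = 2620. Stratum weights W_h = N_h/N.
ȳ_st = (1100·38.87 + 880·44.10 + 640·66.93) / 2620 = 47.4810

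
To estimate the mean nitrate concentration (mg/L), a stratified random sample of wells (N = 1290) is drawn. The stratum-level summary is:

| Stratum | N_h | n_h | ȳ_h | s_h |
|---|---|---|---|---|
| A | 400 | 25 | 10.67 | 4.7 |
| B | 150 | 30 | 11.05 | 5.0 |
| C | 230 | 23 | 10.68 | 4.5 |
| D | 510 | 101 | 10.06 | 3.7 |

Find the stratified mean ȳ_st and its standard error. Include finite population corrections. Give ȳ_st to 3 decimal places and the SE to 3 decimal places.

ȳ_st ≈ 10.475, SE ≈ 0.362

ȳ_st = Σ W_h ȳ_h = (400·10.67 + 150·11.05 + 230·10.68 + 510·10.06)/1290 = 10.47481
V̂(ȳ_st) = Σ W_h² (1 − n_h/N_h) s_h²/n_h, with W_h = N_h/N and N = 1290:
  stratum A: (400/1290)²·(1 − 25/400)·4.7²/25 = 0.0796467
  stratum B: (150/1290)²·(1 − 30/150)·5.0²/30 = 0.00901388
  stratum C: (230/1290)²·(1 − 23/230)·4.5²/23 = 0.0251893
  stratum D: (510/1290)²·(1 − 101/510)·3.7²/101 = 0.0169901
V̂(ȳ_st) = 0.13084
SE(ȳ_st) = √0.13084 = 0.361718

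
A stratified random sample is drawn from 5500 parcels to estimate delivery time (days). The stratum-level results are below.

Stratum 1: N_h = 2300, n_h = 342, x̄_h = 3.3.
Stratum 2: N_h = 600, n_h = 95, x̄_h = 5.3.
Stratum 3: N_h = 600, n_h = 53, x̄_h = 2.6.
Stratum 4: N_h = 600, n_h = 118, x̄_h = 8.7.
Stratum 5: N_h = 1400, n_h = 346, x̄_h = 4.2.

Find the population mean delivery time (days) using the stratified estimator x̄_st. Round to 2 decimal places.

N = Σ N_h = 5500. Stratum weights W_h = N_h/N.
x̄_st = (2300·3.3 + 600·5.3 + 600·2.6 + 600·8.7 + 1400·4.2) / 5500 = 4.2600

x̄_st ≈ 4.26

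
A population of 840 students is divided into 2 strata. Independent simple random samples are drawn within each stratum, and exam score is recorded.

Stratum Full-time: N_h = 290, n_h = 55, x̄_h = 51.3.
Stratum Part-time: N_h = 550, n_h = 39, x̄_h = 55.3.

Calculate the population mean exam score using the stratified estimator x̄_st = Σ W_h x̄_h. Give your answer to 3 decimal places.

N = Σ N_h = 840. Stratum weights W_h = N_h/N.
x̄_st = (290·51.3 + 550·55.3) / 840 = 53.91905

x̄_st ≈ 53.919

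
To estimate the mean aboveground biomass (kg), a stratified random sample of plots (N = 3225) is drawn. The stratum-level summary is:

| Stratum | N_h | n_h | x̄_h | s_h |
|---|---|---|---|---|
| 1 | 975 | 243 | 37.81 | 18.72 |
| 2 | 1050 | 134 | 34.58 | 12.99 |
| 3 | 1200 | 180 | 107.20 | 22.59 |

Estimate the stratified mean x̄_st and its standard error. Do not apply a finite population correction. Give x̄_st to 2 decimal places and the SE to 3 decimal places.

x̄_st ≈ 62.58, SE ≈ 0.811

x̄_st = Σ W_h x̄_h = (975·37.81 + 1050·34.58 + 1200·107.20)/3225 = 62.57791
V̂(x̄_st) = Σ W_h² s_h²/n_h, with W_h = N_h/N and N = 3225:
  stratum 1: (975/3225)²·18.72²/243 = 0.131812
  stratum 2: (1050/3225)²·12.99²/134 = 0.133485
  stratum 3: (1200/3225)²·22.59²/180 = 0.392521
V̂(x̄_st) = 0.657818
SE(x̄_st) = √0.657818 = 0.81106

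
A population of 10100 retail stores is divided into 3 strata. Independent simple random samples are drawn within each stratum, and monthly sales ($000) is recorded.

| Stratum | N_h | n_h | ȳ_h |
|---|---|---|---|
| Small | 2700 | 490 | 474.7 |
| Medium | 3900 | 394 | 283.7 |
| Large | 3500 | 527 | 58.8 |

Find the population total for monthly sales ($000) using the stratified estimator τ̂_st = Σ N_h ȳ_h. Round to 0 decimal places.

τ̂_st ≈ 2593920

τ̂_st = Σ N_h ȳ_h = 2700·474.7 + 3900·283.7 + 3500·58.8 = 2593920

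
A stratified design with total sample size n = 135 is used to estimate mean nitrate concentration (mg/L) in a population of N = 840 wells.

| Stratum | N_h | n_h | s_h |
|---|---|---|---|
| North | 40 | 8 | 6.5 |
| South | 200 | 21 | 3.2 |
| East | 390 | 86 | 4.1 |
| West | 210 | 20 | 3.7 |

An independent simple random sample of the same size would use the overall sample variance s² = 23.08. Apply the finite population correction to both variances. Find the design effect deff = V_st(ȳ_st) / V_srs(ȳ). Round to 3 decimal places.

deff ≈ 0.738

V̂(ȳ_st) = Σ W_h² (1 − n_h/N_h) s_h²/n_h, with W_h = N_h/N and N = 840:
  stratum North: (40/840)²·(1 − 8/40)·6.5²/8 = 0.0095805
  stratum South: (200/840)²·(1 − 21/200)·3.2²/21 = 0.0247403
  stratum East: (390/840)²·(1 − 86/390)·4.1²/86 = 0.0328435
  stratum West: (210/840)²·(1 − 20/210)·3.7²/20 = 0.0387068
V_st = 0.105871
V_srs = (1 − 135/840)·23.08/135 = 0.143487
deff = V_st / V_srs = 0.105871/0.143487 = 0.7378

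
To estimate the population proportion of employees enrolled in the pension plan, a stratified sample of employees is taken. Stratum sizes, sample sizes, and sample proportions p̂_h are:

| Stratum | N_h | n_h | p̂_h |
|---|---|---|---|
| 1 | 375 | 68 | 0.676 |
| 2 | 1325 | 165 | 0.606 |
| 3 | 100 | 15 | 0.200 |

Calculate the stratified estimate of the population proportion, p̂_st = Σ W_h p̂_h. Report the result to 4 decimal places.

p̂_st ≈ 0.5980

N = 1800; stratum weights W_h = N_h/N.
p̂_st = Σ W_h p̂_h = (375·0.676 + 1325·0.606 + 100·0.200)/1800 = 0.59803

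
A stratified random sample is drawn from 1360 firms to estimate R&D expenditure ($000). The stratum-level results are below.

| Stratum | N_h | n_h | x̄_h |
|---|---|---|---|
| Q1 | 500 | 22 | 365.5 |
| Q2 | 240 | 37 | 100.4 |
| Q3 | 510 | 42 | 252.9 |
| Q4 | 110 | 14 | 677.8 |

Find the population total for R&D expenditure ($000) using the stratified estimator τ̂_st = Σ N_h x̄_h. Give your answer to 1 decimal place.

τ̂_st = Σ N_h x̄_h = 500·365.5 + 240·100.4 + 510·252.9 + 110·677.8 = 410383.0

τ̂_st ≈ 410383.0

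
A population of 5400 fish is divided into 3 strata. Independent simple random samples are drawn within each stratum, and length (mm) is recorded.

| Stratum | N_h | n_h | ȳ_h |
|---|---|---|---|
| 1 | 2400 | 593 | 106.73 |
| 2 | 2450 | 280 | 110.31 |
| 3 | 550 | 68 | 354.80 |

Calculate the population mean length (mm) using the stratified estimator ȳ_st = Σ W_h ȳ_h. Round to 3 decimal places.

ȳ_st ≈ 133.621

N = Σ N_h = 5400. Stratum weights W_h = N_h/N.
ȳ_st = (2400·106.73 + 2450·110.31 + 550·354.80) / 5400 = 133.62065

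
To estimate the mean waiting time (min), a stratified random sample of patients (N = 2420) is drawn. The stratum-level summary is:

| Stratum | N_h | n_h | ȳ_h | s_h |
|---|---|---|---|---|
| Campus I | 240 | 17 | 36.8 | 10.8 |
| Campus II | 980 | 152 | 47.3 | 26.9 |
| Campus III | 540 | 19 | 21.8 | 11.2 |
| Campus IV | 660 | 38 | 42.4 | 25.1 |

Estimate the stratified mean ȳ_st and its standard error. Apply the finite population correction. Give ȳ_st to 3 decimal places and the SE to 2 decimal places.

ȳ_st ≈ 39.232, SE ≈ 1.48

ȳ_st = Σ W_h ȳ_h = (240·36.8 + 980·47.3 + 540·21.8 + 660·42.4)/2420 = 39.23223
V̂(ȳ_st) = Σ W_h² (1 − n_h/N_h) s_h²/n_h, with W_h = N_h/N and N = 2420:
  stratum Campus I: (240/2420)²·(1 − 17/240)·10.8²/17 = 0.0627024
  stratum Campus II: (980/2420)²·(1 − 152/980)·26.9²/152 = 0.659609
  stratum Campus III: (540/2420)²·(1 − 19/540)·11.2²/19 = 0.317163
  stratum Campus IV: (660/2420)²·(1 − 38/660)·25.1²/38 = 1.16216
V̂(ȳ_st) = 2.20164
SE(ȳ_st) = √2.20164 = 1.48379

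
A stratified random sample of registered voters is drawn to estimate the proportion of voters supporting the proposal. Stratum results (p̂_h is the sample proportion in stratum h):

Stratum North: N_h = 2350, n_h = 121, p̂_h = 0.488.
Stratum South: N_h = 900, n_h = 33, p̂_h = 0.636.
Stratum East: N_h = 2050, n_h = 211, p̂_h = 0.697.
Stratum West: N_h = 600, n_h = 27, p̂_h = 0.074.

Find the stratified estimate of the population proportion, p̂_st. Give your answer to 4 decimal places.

N = 5900; stratum weights W_h = N_h/N.
p̂_st = Σ W_h p̂_h = (2350·0.488 + 900·0.636 + 2050·0.697 + 600·0.074)/5900 = 0.54109

p̂_st ≈ 0.5411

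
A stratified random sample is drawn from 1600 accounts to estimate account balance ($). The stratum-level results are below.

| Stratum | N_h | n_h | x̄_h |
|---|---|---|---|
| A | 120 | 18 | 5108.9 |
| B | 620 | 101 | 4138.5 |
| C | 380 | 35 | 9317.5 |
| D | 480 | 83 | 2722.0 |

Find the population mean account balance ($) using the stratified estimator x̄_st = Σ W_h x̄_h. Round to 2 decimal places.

N = Σ N_h = 1600. Stratum weights W_h = N_h/N.
x̄_st = (120·5108.9 + 620·4138.5 + 380·9317.5 + 480·2722.0) / 1600 = 5016.3425

x̄_st ≈ 5016.34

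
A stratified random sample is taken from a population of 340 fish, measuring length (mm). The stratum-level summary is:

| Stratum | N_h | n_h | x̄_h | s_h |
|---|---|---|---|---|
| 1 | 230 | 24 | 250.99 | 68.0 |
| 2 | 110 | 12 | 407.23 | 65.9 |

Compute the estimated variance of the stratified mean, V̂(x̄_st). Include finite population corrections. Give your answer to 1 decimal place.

V̂(x̄_st) ≈ 112.7

V̂(x̄_st) = Σ W_h² (1 − n_h/N_h) s_h²/n_h, with W_h = N_h/N and N = 340:
  stratum 1: (230/340)²·(1 − 24/230)·68.0²/24 = 78.9667
  stratum 2: (110/340)²·(1 − 12/110)·65.9²/12 = 33.7482
V̂(x̄_st) = 112.715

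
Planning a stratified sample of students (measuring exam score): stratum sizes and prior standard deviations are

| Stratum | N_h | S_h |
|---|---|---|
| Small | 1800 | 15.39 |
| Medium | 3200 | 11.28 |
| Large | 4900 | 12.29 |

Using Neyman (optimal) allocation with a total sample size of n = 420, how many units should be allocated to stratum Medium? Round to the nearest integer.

122

Neyman allocation: n_h = n · N_h S_h / Σ N_i S_i, with n = 420.
  stratum Small: N_h·S_h = 1800·15.39 = 27702.00
  stratum Medium: N_h·S_h = 3200·11.28 = 36096.00
  stratum Large: N_h·S_h = 4900·12.29 = 60221.00
Σ N_h S_h = 124019.00
n for stratum Medium = 420·36096.00/124019.00 = 122.242 → 122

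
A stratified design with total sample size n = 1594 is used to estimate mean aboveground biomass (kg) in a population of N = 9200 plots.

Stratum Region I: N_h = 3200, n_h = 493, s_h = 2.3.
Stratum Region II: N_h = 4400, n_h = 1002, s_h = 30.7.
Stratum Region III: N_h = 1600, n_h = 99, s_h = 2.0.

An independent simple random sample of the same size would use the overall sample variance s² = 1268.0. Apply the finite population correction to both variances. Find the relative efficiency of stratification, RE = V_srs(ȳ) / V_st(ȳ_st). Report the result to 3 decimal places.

V̂(ȳ_st) = Σ W_h² (1 − n_h/N_h) s_h²/n_h, with W_h = N_h/N and N = 9200:
  stratum Region I: (3200/9200)²·(1 − 493/3200)·2.3²/493 = 0.00109817
  stratum Region II: (4400/9200)²·(1 − 1002/4400)·30.7²/1002 = 0.166153
  stratum Region III: (1600/9200)²·(1 − 99/1600)·2.0²/99 = 0.00114644
V_st = 0.168398
V_srs = (1 − 1594/9200)·1268.0/1594 = 0.657657
Relative efficiency = V_srs / V_st = 0.657657/0.168398 = 3.9054

RE ≈ 3.905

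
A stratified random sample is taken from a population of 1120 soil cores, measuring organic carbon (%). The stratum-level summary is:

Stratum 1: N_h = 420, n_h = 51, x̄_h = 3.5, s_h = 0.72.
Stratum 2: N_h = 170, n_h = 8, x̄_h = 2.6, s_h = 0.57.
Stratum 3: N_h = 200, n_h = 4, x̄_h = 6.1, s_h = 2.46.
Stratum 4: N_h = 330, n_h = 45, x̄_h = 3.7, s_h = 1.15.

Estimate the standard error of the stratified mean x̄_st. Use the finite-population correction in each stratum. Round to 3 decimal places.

V̂(x̄_st) = Σ W_h² (1 − n_h/N_h) s_h²/n_h, with W_h = N_h/N and N = 1120:
  stratum 1: (420/1120)²·(1 − 51/420)·0.72²/51 = 0.00125584
  stratum 2: (170/1120)²·(1 − 8/170)·0.57²/8 = 0.000891636
  stratum 3: (200/1120)²·(1 − 4/200)·2.46²/4 = 0.0472781
  stratum 4: (330/1120)²·(1 − 45/330)·1.15²/45 = 0.00220346
V̂(x̄_st) = 0.0516291
SE(x̄_st) = √0.0516291 = 0.22722

SE(x̄_st) ≈ 0.227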